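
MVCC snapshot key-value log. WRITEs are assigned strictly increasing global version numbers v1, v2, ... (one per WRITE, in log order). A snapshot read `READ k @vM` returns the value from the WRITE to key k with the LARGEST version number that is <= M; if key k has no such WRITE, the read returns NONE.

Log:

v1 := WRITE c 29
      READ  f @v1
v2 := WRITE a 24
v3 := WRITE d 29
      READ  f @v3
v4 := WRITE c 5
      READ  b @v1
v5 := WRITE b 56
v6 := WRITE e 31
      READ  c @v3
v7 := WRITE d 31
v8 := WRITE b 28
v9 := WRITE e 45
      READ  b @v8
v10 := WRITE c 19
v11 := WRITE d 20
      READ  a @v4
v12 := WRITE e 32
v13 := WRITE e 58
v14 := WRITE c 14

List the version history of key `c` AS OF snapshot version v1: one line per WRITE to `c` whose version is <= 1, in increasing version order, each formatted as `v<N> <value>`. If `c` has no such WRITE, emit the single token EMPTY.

Scan writes for key=c with version <= 1:
  v1 WRITE c 29 -> keep
  v2 WRITE a 24 -> skip
  v3 WRITE d 29 -> skip
  v4 WRITE c 5 -> drop (> snap)
  v5 WRITE b 56 -> skip
  v6 WRITE e 31 -> skip
  v7 WRITE d 31 -> skip
  v8 WRITE b 28 -> skip
  v9 WRITE e 45 -> skip
  v10 WRITE c 19 -> drop (> snap)
  v11 WRITE d 20 -> skip
  v12 WRITE e 32 -> skip
  v13 WRITE e 58 -> skip
  v14 WRITE c 14 -> drop (> snap)
Collected: [(1, 29)]

Answer: v1 29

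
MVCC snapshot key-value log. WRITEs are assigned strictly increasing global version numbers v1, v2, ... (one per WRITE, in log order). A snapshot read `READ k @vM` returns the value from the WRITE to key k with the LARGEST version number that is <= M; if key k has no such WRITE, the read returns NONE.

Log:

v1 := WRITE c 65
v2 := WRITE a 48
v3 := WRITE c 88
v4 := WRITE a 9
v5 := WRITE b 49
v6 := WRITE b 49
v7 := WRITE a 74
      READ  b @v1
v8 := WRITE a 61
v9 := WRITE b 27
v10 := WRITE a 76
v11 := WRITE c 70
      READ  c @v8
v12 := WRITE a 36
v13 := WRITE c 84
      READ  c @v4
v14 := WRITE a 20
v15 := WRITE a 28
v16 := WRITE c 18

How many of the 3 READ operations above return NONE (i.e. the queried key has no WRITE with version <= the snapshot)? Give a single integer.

v1: WRITE c=65  (c history now [(1, 65)])
v2: WRITE a=48  (a history now [(2, 48)])
v3: WRITE c=88  (c history now [(1, 65), (3, 88)])
v4: WRITE a=9  (a history now [(2, 48), (4, 9)])
v5: WRITE b=49  (b history now [(5, 49)])
v6: WRITE b=49  (b history now [(5, 49), (6, 49)])
v7: WRITE a=74  (a history now [(2, 48), (4, 9), (7, 74)])
READ b @v1: history=[(5, 49), (6, 49)] -> no version <= 1 -> NONE
v8: WRITE a=61  (a history now [(2, 48), (4, 9), (7, 74), (8, 61)])
v9: WRITE b=27  (b history now [(5, 49), (6, 49), (9, 27)])
v10: WRITE a=76  (a history now [(2, 48), (4, 9), (7, 74), (8, 61), (10, 76)])
v11: WRITE c=70  (c history now [(1, 65), (3, 88), (11, 70)])
READ c @v8: history=[(1, 65), (3, 88), (11, 70)] -> pick v3 -> 88
v12: WRITE a=36  (a history now [(2, 48), (4, 9), (7, 74), (8, 61), (10, 76), (12, 36)])
v13: WRITE c=84  (c history now [(1, 65), (3, 88), (11, 70), (13, 84)])
READ c @v4: history=[(1, 65), (3, 88), (11, 70), (13, 84)] -> pick v3 -> 88
v14: WRITE a=20  (a history now [(2, 48), (4, 9), (7, 74), (8, 61), (10, 76), (12, 36), (14, 20)])
v15: WRITE a=28  (a history now [(2, 48), (4, 9), (7, 74), (8, 61), (10, 76), (12, 36), (14, 20), (15, 28)])
v16: WRITE c=18  (c history now [(1, 65), (3, 88), (11, 70), (13, 84), (16, 18)])
Read results in order: ['NONE', '88', '88']
NONE count = 1

Answer: 1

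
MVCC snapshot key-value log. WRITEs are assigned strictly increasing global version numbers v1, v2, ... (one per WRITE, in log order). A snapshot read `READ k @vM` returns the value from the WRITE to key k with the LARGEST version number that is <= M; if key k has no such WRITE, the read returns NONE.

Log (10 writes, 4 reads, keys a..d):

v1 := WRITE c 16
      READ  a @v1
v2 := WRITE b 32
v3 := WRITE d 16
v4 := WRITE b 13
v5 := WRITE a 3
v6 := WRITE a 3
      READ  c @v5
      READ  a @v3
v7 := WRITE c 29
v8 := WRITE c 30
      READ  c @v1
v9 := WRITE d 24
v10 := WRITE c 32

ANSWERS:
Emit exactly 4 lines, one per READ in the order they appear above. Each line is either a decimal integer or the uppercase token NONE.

Answer: NONE
16
NONE
16

Derivation:
v1: WRITE c=16  (c history now [(1, 16)])
READ a @v1: history=[] -> no version <= 1 -> NONE
v2: WRITE b=32  (b history now [(2, 32)])
v3: WRITE d=16  (d history now [(3, 16)])
v4: WRITE b=13  (b history now [(2, 32), (4, 13)])
v5: WRITE a=3  (a history now [(5, 3)])
v6: WRITE a=3  (a history now [(5, 3), (6, 3)])
READ c @v5: history=[(1, 16)] -> pick v1 -> 16
READ a @v3: history=[(5, 3), (6, 3)] -> no version <= 3 -> NONE
v7: WRITE c=29  (c history now [(1, 16), (7, 29)])
v8: WRITE c=30  (c history now [(1, 16), (7, 29), (8, 30)])
READ c @v1: history=[(1, 16), (7, 29), (8, 30)] -> pick v1 -> 16
v9: WRITE d=24  (d history now [(3, 16), (9, 24)])
v10: WRITE c=32  (c history now [(1, 16), (7, 29), (8, 30), (10, 32)])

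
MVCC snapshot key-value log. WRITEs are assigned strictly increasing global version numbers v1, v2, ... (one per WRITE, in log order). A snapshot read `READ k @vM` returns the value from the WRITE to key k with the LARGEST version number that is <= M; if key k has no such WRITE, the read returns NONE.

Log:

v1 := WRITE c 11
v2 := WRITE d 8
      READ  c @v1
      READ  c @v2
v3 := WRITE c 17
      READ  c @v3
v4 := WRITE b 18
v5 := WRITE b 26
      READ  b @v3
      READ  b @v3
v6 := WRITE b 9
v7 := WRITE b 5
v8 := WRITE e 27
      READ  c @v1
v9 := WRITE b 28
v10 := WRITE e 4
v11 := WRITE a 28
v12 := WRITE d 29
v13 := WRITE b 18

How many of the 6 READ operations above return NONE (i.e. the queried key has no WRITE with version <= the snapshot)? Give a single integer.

v1: WRITE c=11  (c history now [(1, 11)])
v2: WRITE d=8  (d history now [(2, 8)])
READ c @v1: history=[(1, 11)] -> pick v1 -> 11
READ c @v2: history=[(1, 11)] -> pick v1 -> 11
v3: WRITE c=17  (c history now [(1, 11), (3, 17)])
READ c @v3: history=[(1, 11), (3, 17)] -> pick v3 -> 17
v4: WRITE b=18  (b history now [(4, 18)])
v5: WRITE b=26  (b history now [(4, 18), (5, 26)])
READ b @v3: history=[(4, 18), (5, 26)] -> no version <= 3 -> NONE
READ b @v3: history=[(4, 18), (5, 26)] -> no version <= 3 -> NONE
v6: WRITE b=9  (b history now [(4, 18), (5, 26), (6, 9)])
v7: WRITE b=5  (b history now [(4, 18), (5, 26), (6, 9), (7, 5)])
v8: WRITE e=27  (e history now [(8, 27)])
READ c @v1: history=[(1, 11), (3, 17)] -> pick v1 -> 11
v9: WRITE b=28  (b history now [(4, 18), (5, 26), (6, 9), (7, 5), (9, 28)])
v10: WRITE e=4  (e history now [(8, 27), (10, 4)])
v11: WRITE a=28  (a history now [(11, 28)])
v12: WRITE d=29  (d history now [(2, 8), (12, 29)])
v13: WRITE b=18  (b history now [(4, 18), (5, 26), (6, 9), (7, 5), (9, 28), (13, 18)])
Read results in order: ['11', '11', '17', 'NONE', 'NONE', '11']
NONE count = 2

Answer: 2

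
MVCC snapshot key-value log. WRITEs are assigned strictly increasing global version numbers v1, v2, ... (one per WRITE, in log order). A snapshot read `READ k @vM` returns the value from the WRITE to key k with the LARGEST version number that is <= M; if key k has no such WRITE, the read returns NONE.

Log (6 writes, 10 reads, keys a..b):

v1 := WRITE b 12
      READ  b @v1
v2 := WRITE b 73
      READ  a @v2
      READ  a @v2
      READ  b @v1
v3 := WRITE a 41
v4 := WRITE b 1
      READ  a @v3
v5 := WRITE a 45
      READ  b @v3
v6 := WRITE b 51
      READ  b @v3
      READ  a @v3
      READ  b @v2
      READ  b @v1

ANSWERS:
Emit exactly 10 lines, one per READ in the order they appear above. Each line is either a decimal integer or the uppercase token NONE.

Answer: 12
NONE
NONE
12
41
73
73
41
73
12

Derivation:
v1: WRITE b=12  (b history now [(1, 12)])
READ b @v1: history=[(1, 12)] -> pick v1 -> 12
v2: WRITE b=73  (b history now [(1, 12), (2, 73)])
READ a @v2: history=[] -> no version <= 2 -> NONE
READ a @v2: history=[] -> no version <= 2 -> NONE
READ b @v1: history=[(1, 12), (2, 73)] -> pick v1 -> 12
v3: WRITE a=41  (a history now [(3, 41)])
v4: WRITE b=1  (b history now [(1, 12), (2, 73), (4, 1)])
READ a @v3: history=[(3, 41)] -> pick v3 -> 41
v5: WRITE a=45  (a history now [(3, 41), (5, 45)])
READ b @v3: history=[(1, 12), (2, 73), (4, 1)] -> pick v2 -> 73
v6: WRITE b=51  (b history now [(1, 12), (2, 73), (4, 1), (6, 51)])
READ b @v3: history=[(1, 12), (2, 73), (4, 1), (6, 51)] -> pick v2 -> 73
READ a @v3: history=[(3, 41), (5, 45)] -> pick v3 -> 41
READ b @v2: history=[(1, 12), (2, 73), (4, 1), (6, 51)] -> pick v2 -> 73
READ b @v1: history=[(1, 12), (2, 73), (4, 1), (6, 51)] -> pick v1 -> 12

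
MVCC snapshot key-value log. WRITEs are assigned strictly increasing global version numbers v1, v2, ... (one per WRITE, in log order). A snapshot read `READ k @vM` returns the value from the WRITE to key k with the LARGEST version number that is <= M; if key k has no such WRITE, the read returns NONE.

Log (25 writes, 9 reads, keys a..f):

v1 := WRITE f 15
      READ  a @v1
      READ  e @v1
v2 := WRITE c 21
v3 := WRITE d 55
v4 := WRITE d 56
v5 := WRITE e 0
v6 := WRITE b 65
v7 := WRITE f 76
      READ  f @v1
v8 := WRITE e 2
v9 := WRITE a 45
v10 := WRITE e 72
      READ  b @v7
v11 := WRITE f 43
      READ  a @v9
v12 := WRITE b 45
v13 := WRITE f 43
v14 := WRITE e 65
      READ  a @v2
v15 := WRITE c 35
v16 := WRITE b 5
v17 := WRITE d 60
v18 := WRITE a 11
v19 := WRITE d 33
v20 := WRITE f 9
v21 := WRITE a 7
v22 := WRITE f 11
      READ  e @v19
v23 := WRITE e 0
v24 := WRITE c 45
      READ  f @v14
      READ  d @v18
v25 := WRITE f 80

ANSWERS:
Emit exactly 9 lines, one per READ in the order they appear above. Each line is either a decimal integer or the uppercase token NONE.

Answer: NONE
NONE
15
65
45
NONE
65
43
60

Derivation:
v1: WRITE f=15  (f history now [(1, 15)])
READ a @v1: history=[] -> no version <= 1 -> NONE
READ e @v1: history=[] -> no version <= 1 -> NONE
v2: WRITE c=21  (c history now [(2, 21)])
v3: WRITE d=55  (d history now [(3, 55)])
v4: WRITE d=56  (d history now [(3, 55), (4, 56)])
v5: WRITE e=0  (e history now [(5, 0)])
v6: WRITE b=65  (b history now [(6, 65)])
v7: WRITE f=76  (f history now [(1, 15), (7, 76)])
READ f @v1: history=[(1, 15), (7, 76)] -> pick v1 -> 15
v8: WRITE e=2  (e history now [(5, 0), (8, 2)])
v9: WRITE a=45  (a history now [(9, 45)])
v10: WRITE e=72  (e history now [(5, 0), (8, 2), (10, 72)])
READ b @v7: history=[(6, 65)] -> pick v6 -> 65
v11: WRITE f=43  (f history now [(1, 15), (7, 76), (11, 43)])
READ a @v9: history=[(9, 45)] -> pick v9 -> 45
v12: WRITE b=45  (b history now [(6, 65), (12, 45)])
v13: WRITE f=43  (f history now [(1, 15), (7, 76), (11, 43), (13, 43)])
v14: WRITE e=65  (e history now [(5, 0), (8, 2), (10, 72), (14, 65)])
READ a @v2: history=[(9, 45)] -> no version <= 2 -> NONE
v15: WRITE c=35  (c history now [(2, 21), (15, 35)])
v16: WRITE b=5  (b history now [(6, 65), (12, 45), (16, 5)])
v17: WRITE d=60  (d history now [(3, 55), (4, 56), (17, 60)])
v18: WRITE a=11  (a history now [(9, 45), (18, 11)])
v19: WRITE d=33  (d history now [(3, 55), (4, 56), (17, 60), (19, 33)])
v20: WRITE f=9  (f history now [(1, 15), (7, 76), (11, 43), (13, 43), (20, 9)])
v21: WRITE a=7  (a history now [(9, 45), (18, 11), (21, 7)])
v22: WRITE f=11  (f history now [(1, 15), (7, 76), (11, 43), (13, 43), (20, 9), (22, 11)])
READ e @v19: history=[(5, 0), (8, 2), (10, 72), (14, 65)] -> pick v14 -> 65
v23: WRITE e=0  (e history now [(5, 0), (8, 2), (10, 72), (14, 65), (23, 0)])
v24: WRITE c=45  (c history now [(2, 21), (15, 35), (24, 45)])
READ f @v14: history=[(1, 15), (7, 76), (11, 43), (13, 43), (20, 9), (22, 11)] -> pick v13 -> 43
READ d @v18: history=[(3, 55), (4, 56), (17, 60), (19, 33)] -> pick v17 -> 60
v25: WRITE f=80  (f history now [(1, 15), (7, 76), (11, 43), (13, 43), (20, 9), (22, 11), (25, 80)])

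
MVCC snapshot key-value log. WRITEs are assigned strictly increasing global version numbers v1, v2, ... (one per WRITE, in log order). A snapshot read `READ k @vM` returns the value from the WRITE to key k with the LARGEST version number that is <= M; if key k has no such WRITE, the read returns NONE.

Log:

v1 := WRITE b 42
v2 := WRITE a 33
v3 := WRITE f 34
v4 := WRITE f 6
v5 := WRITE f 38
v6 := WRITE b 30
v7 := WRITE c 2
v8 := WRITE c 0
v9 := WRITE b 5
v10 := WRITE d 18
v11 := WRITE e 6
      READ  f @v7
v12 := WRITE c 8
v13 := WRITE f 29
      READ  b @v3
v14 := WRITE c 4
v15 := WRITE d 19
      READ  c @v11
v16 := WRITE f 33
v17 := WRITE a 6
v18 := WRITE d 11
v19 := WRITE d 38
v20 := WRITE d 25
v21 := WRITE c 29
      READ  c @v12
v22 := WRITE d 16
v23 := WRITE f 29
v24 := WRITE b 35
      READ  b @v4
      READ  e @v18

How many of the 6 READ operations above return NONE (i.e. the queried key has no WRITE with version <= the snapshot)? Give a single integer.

v1: WRITE b=42  (b history now [(1, 42)])
v2: WRITE a=33  (a history now [(2, 33)])
v3: WRITE f=34  (f history now [(3, 34)])
v4: WRITE f=6  (f history now [(3, 34), (4, 6)])
v5: WRITE f=38  (f history now [(3, 34), (4, 6), (5, 38)])
v6: WRITE b=30  (b history now [(1, 42), (6, 30)])
v7: WRITE c=2  (c history now [(7, 2)])
v8: WRITE c=0  (c history now [(7, 2), (8, 0)])
v9: WRITE b=5  (b history now [(1, 42), (6, 30), (9, 5)])
v10: WRITE d=18  (d history now [(10, 18)])
v11: WRITE e=6  (e history now [(11, 6)])
READ f @v7: history=[(3, 34), (4, 6), (5, 38)] -> pick v5 -> 38
v12: WRITE c=8  (c history now [(7, 2), (8, 0), (12, 8)])
v13: WRITE f=29  (f history now [(3, 34), (4, 6), (5, 38), (13, 29)])
READ b @v3: history=[(1, 42), (6, 30), (9, 5)] -> pick v1 -> 42
v14: WRITE c=4  (c history now [(7, 2), (8, 0), (12, 8), (14, 4)])
v15: WRITE d=19  (d history now [(10, 18), (15, 19)])
READ c @v11: history=[(7, 2), (8, 0), (12, 8), (14, 4)] -> pick v8 -> 0
v16: WRITE f=33  (f history now [(3, 34), (4, 6), (5, 38), (13, 29), (16, 33)])
v17: WRITE a=6  (a history now [(2, 33), (17, 6)])
v18: WRITE d=11  (d history now [(10, 18), (15, 19), (18, 11)])
v19: WRITE d=38  (d history now [(10, 18), (15, 19), (18, 11), (19, 38)])
v20: WRITE d=25  (d history now [(10, 18), (15, 19), (18, 11), (19, 38), (20, 25)])
v21: WRITE c=29  (c history now [(7, 2), (8, 0), (12, 8), (14, 4), (21, 29)])
READ c @v12: history=[(7, 2), (8, 0), (12, 8), (14, 4), (21, 29)] -> pick v12 -> 8
v22: WRITE d=16  (d history now [(10, 18), (15, 19), (18, 11), (19, 38), (20, 25), (22, 16)])
v23: WRITE f=29  (f history now [(3, 34), (4, 6), (5, 38), (13, 29), (16, 33), (23, 29)])
v24: WRITE b=35  (b history now [(1, 42), (6, 30), (9, 5), (24, 35)])
READ b @v4: history=[(1, 42), (6, 30), (9, 5), (24, 35)] -> pick v1 -> 42
READ e @v18: history=[(11, 6)] -> pick v11 -> 6
Read results in order: ['38', '42', '0', '8', '42', '6']
NONE count = 0

Answer: 0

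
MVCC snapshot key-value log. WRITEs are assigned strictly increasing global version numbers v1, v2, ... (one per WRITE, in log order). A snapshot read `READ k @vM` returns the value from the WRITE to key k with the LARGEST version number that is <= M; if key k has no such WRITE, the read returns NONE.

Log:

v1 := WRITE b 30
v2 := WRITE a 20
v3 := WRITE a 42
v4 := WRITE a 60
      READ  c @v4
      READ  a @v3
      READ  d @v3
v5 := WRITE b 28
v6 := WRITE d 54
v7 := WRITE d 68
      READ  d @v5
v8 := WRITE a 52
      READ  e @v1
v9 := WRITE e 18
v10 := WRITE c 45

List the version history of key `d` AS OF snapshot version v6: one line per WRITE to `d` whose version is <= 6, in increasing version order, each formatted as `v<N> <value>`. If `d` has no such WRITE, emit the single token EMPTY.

Answer: v6 54

Derivation:
Scan writes for key=d with version <= 6:
  v1 WRITE b 30 -> skip
  v2 WRITE a 20 -> skip
  v3 WRITE a 42 -> skip
  v4 WRITE a 60 -> skip
  v5 WRITE b 28 -> skip
  v6 WRITE d 54 -> keep
  v7 WRITE d 68 -> drop (> snap)
  v8 WRITE a 52 -> skip
  v9 WRITE e 18 -> skip
  v10 WRITE c 45 -> skip
Collected: [(6, 54)]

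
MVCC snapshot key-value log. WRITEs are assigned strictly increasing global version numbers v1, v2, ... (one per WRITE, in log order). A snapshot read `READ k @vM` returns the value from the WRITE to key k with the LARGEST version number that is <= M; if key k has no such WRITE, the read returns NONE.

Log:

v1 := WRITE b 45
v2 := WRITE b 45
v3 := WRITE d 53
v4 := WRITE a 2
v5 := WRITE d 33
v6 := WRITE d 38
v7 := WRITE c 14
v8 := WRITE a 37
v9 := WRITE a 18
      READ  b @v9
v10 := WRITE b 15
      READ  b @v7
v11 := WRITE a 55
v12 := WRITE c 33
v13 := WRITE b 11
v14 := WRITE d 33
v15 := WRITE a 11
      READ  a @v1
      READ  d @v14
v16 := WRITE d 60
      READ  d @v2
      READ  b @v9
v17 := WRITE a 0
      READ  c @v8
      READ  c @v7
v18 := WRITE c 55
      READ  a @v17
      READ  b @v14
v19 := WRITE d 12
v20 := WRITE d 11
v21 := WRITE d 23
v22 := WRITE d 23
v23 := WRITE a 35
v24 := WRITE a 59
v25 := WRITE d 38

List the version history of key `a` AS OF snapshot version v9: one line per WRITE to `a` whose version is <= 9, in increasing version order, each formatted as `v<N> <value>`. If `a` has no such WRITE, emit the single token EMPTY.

Scan writes for key=a with version <= 9:
  v1 WRITE b 45 -> skip
  v2 WRITE b 45 -> skip
  v3 WRITE d 53 -> skip
  v4 WRITE a 2 -> keep
  v5 WRITE d 33 -> skip
  v6 WRITE d 38 -> skip
  v7 WRITE c 14 -> skip
  v8 WRITE a 37 -> keep
  v9 WRITE a 18 -> keep
  v10 WRITE b 15 -> skip
  v11 WRITE a 55 -> drop (> snap)
  v12 WRITE c 33 -> skip
  v13 WRITE b 11 -> skip
  v14 WRITE d 33 -> skip
  v15 WRITE a 11 -> drop (> snap)
  v16 WRITE d 60 -> skip
  v17 WRITE a 0 -> drop (> snap)
  v18 WRITE c 55 -> skip
  v19 WRITE d 12 -> skip
  v20 WRITE d 11 -> skip
  v21 WRITE d 23 -> skip
  v22 WRITE d 23 -> skip
  v23 WRITE a 35 -> drop (> snap)
  v24 WRITE a 59 -> drop (> snap)
  v25 WRITE d 38 -> skip
Collected: [(4, 2), (8, 37), (9, 18)]

Answer: v4 2
v8 37
v9 18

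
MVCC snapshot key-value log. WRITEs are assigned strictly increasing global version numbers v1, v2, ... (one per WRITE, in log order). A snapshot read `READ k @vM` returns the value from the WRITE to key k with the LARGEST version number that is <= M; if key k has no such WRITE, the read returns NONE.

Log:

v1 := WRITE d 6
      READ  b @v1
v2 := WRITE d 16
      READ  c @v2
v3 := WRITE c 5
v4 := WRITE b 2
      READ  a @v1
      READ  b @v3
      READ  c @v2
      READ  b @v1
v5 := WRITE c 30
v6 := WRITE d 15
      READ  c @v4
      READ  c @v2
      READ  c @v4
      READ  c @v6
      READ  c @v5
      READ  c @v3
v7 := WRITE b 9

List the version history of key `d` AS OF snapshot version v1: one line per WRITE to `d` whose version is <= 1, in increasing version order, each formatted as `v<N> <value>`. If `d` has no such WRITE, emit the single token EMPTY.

Answer: v1 6

Derivation:
Scan writes for key=d with version <= 1:
  v1 WRITE d 6 -> keep
  v2 WRITE d 16 -> drop (> snap)
  v3 WRITE c 5 -> skip
  v4 WRITE b 2 -> skip
  v5 WRITE c 30 -> skip
  v6 WRITE d 15 -> drop (> snap)
  v7 WRITE b 9 -> skip
Collected: [(1, 6)]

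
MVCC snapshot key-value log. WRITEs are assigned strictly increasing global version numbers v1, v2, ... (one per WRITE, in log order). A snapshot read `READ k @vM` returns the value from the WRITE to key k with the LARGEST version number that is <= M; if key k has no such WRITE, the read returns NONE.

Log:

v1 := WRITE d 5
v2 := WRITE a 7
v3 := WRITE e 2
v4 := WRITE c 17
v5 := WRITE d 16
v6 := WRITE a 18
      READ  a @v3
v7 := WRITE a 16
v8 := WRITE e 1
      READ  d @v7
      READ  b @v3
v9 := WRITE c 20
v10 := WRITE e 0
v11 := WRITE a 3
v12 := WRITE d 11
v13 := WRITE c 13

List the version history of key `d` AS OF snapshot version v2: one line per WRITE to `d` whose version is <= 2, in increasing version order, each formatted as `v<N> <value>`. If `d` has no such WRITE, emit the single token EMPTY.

Answer: v1 5

Derivation:
Scan writes for key=d with version <= 2:
  v1 WRITE d 5 -> keep
  v2 WRITE a 7 -> skip
  v3 WRITE e 2 -> skip
  v4 WRITE c 17 -> skip
  v5 WRITE d 16 -> drop (> snap)
  v6 WRITE a 18 -> skip
  v7 WRITE a 16 -> skip
  v8 WRITE e 1 -> skip
  v9 WRITE c 20 -> skip
  v10 WRITE e 0 -> skip
  v11 WRITE a 3 -> skip
  v12 WRITE d 11 -> drop (> snap)
  v13 WRITE c 13 -> skip
Collected: [(1, 5)]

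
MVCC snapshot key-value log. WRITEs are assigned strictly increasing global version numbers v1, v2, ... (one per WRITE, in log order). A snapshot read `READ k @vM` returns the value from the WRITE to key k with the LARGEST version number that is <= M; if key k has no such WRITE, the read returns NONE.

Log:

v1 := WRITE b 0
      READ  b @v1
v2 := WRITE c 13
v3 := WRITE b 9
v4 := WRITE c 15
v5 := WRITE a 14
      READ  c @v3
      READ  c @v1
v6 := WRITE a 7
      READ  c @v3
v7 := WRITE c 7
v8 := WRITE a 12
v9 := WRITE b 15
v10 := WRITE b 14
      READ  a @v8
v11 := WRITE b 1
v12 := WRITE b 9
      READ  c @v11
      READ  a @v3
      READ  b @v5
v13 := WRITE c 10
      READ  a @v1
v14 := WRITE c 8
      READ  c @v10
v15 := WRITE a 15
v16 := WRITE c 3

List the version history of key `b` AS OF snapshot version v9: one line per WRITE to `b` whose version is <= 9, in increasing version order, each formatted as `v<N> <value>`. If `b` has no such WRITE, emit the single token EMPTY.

Answer: v1 0
v3 9
v9 15

Derivation:
Scan writes for key=b with version <= 9:
  v1 WRITE b 0 -> keep
  v2 WRITE c 13 -> skip
  v3 WRITE b 9 -> keep
  v4 WRITE c 15 -> skip
  v5 WRITE a 14 -> skip
  v6 WRITE a 7 -> skip
  v7 WRITE c 7 -> skip
  v8 WRITE a 12 -> skip
  v9 WRITE b 15 -> keep
  v10 WRITE b 14 -> drop (> snap)
  v11 WRITE b 1 -> drop (> snap)
  v12 WRITE b 9 -> drop (> snap)
  v13 WRITE c 10 -> skip
  v14 WRITE c 8 -> skip
  v15 WRITE a 15 -> skip
  v16 WRITE c 3 -> skip
Collected: [(1, 0), (3, 9), (9, 15)]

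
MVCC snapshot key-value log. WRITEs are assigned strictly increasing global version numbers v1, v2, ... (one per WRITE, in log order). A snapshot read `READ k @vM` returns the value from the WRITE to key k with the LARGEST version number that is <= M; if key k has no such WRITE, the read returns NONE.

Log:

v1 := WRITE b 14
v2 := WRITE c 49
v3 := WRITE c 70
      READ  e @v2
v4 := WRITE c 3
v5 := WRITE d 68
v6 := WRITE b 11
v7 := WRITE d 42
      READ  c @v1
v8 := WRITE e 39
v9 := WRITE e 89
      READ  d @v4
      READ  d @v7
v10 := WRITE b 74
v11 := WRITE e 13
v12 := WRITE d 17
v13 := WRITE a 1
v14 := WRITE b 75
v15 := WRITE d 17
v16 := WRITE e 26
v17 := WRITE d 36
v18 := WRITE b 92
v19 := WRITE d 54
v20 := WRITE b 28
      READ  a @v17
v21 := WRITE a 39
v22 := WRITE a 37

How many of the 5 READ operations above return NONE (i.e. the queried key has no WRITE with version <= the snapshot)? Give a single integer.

Answer: 3

Derivation:
v1: WRITE b=14  (b history now [(1, 14)])
v2: WRITE c=49  (c history now [(2, 49)])
v3: WRITE c=70  (c history now [(2, 49), (3, 70)])
READ e @v2: history=[] -> no version <= 2 -> NONE
v4: WRITE c=3  (c history now [(2, 49), (3, 70), (4, 3)])
v5: WRITE d=68  (d history now [(5, 68)])
v6: WRITE b=11  (b history now [(1, 14), (6, 11)])
v7: WRITE d=42  (d history now [(5, 68), (7, 42)])
READ c @v1: history=[(2, 49), (3, 70), (4, 3)] -> no version <= 1 -> NONE
v8: WRITE e=39  (e history now [(8, 39)])
v9: WRITE e=89  (e history now [(8, 39), (9, 89)])
READ d @v4: history=[(5, 68), (7, 42)] -> no version <= 4 -> NONE
READ d @v7: history=[(5, 68), (7, 42)] -> pick v7 -> 42
v10: WRITE b=74  (b history now [(1, 14), (6, 11), (10, 74)])
v11: WRITE e=13  (e history now [(8, 39), (9, 89), (11, 13)])
v12: WRITE d=17  (d history now [(5, 68), (7, 42), (12, 17)])
v13: WRITE a=1  (a history now [(13, 1)])
v14: WRITE b=75  (b history now [(1, 14), (6, 11), (10, 74), (14, 75)])
v15: WRITE d=17  (d history now [(5, 68), (7, 42), (12, 17), (15, 17)])
v16: WRITE e=26  (e history now [(8, 39), (9, 89), (11, 13), (16, 26)])
v17: WRITE d=36  (d history now [(5, 68), (7, 42), (12, 17), (15, 17), (17, 36)])
v18: WRITE b=92  (b history now [(1, 14), (6, 11), (10, 74), (14, 75), (18, 92)])
v19: WRITE d=54  (d history now [(5, 68), (7, 42), (12, 17), (15, 17), (17, 36), (19, 54)])
v20: WRITE b=28  (b history now [(1, 14), (6, 11), (10, 74), (14, 75), (18, 92), (20, 28)])
READ a @v17: history=[(13, 1)] -> pick v13 -> 1
v21: WRITE a=39  (a history now [(13, 1), (21, 39)])
v22: WRITE a=37  (a history now [(13, 1), (21, 39), (22, 37)])
Read results in order: ['NONE', 'NONE', 'NONE', '42', '1']
NONE count = 3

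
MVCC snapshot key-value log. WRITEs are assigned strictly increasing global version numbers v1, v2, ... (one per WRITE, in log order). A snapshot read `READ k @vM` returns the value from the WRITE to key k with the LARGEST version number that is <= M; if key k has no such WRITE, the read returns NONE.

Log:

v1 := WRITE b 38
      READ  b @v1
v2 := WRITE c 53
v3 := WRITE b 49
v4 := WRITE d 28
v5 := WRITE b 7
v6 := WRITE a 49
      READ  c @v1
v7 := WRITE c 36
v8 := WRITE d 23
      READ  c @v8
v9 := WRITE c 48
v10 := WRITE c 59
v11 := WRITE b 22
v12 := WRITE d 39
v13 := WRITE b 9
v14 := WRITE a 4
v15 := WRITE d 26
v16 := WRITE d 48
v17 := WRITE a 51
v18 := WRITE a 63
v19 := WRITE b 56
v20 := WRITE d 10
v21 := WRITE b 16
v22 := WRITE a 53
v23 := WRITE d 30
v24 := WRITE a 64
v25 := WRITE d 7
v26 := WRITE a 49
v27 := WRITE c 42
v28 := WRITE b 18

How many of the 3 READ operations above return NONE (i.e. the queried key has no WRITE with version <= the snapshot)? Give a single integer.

v1: WRITE b=38  (b history now [(1, 38)])
READ b @v1: history=[(1, 38)] -> pick v1 -> 38
v2: WRITE c=53  (c history now [(2, 53)])
v3: WRITE b=49  (b history now [(1, 38), (3, 49)])
v4: WRITE d=28  (d history now [(4, 28)])
v5: WRITE b=7  (b history now [(1, 38), (3, 49), (5, 7)])
v6: WRITE a=49  (a history now [(6, 49)])
READ c @v1: history=[(2, 53)] -> no version <= 1 -> NONE
v7: WRITE c=36  (c history now [(2, 53), (7, 36)])
v8: WRITE d=23  (d history now [(4, 28), (8, 23)])
READ c @v8: history=[(2, 53), (7, 36)] -> pick v7 -> 36
v9: WRITE c=48  (c history now [(2, 53), (7, 36), (9, 48)])
v10: WRITE c=59  (c history now [(2, 53), (7, 36), (9, 48), (10, 59)])
v11: WRITE b=22  (b history now [(1, 38), (3, 49), (5, 7), (11, 22)])
v12: WRITE d=39  (d history now [(4, 28), (8, 23), (12, 39)])
v13: WRITE b=9  (b history now [(1, 38), (3, 49), (5, 7), (11, 22), (13, 9)])
v14: WRITE a=4  (a history now [(6, 49), (14, 4)])
v15: WRITE d=26  (d history now [(4, 28), (8, 23), (12, 39), (15, 26)])
v16: WRITE d=48  (d history now [(4, 28), (8, 23), (12, 39), (15, 26), (16, 48)])
v17: WRITE a=51  (a history now [(6, 49), (14, 4), (17, 51)])
v18: WRITE a=63  (a history now [(6, 49), (14, 4), (17, 51), (18, 63)])
v19: WRITE b=56  (b history now [(1, 38), (3, 49), (5, 7), (11, 22), (13, 9), (19, 56)])
v20: WRITE d=10  (d history now [(4, 28), (8, 23), (12, 39), (15, 26), (16, 48), (20, 10)])
v21: WRITE b=16  (b history now [(1, 38), (3, 49), (5, 7), (11, 22), (13, 9), (19, 56), (21, 16)])
v22: WRITE a=53  (a history now [(6, 49), (14, 4), (17, 51), (18, 63), (22, 53)])
v23: WRITE d=30  (d history now [(4, 28), (8, 23), (12, 39), (15, 26), (16, 48), (20, 10), (23, 30)])
v24: WRITE a=64  (a history now [(6, 49), (14, 4), (17, 51), (18, 63), (22, 53), (24, 64)])
v25: WRITE d=7  (d history now [(4, 28), (8, 23), (12, 39), (15, 26), (16, 48), (20, 10), (23, 30), (25, 7)])
v26: WRITE a=49  (a history now [(6, 49), (14, 4), (17, 51), (18, 63), (22, 53), (24, 64), (26, 49)])
v27: WRITE c=42  (c history now [(2, 53), (7, 36), (9, 48), (10, 59), (27, 42)])
v28: WRITE b=18  (b history now [(1, 38), (3, 49), (5, 7), (11, 22), (13, 9), (19, 56), (21, 16), (28, 18)])
Read results in order: ['38', 'NONE', '36']
NONE count = 1

Answer: 1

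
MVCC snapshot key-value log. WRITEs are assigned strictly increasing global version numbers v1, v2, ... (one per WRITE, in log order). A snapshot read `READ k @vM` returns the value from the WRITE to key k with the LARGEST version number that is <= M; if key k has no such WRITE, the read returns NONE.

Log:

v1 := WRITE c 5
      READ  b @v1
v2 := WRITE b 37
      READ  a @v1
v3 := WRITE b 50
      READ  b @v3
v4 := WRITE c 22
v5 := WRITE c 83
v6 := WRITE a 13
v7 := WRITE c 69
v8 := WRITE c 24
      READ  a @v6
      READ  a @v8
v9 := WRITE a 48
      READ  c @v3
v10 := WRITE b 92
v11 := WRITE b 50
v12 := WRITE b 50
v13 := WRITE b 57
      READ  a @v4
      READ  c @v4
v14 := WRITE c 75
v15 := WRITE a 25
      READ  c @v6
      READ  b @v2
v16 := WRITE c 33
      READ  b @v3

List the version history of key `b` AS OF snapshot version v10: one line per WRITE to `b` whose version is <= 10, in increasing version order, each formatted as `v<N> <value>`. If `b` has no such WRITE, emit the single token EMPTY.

Answer: v2 37
v3 50
v10 92

Derivation:
Scan writes for key=b with version <= 10:
  v1 WRITE c 5 -> skip
  v2 WRITE b 37 -> keep
  v3 WRITE b 50 -> keep
  v4 WRITE c 22 -> skip
  v5 WRITE c 83 -> skip
  v6 WRITE a 13 -> skip
  v7 WRITE c 69 -> skip
  v8 WRITE c 24 -> skip
  v9 WRITE a 48 -> skip
  v10 WRITE b 92 -> keep
  v11 WRITE b 50 -> drop (> snap)
  v12 WRITE b 50 -> drop (> snap)
  v13 WRITE b 57 -> drop (> snap)
  v14 WRITE c 75 -> skip
  v15 WRITE a 25 -> skip
  v16 WRITE c 33 -> skip
Collected: [(2, 37), (3, 50), (10, 92)]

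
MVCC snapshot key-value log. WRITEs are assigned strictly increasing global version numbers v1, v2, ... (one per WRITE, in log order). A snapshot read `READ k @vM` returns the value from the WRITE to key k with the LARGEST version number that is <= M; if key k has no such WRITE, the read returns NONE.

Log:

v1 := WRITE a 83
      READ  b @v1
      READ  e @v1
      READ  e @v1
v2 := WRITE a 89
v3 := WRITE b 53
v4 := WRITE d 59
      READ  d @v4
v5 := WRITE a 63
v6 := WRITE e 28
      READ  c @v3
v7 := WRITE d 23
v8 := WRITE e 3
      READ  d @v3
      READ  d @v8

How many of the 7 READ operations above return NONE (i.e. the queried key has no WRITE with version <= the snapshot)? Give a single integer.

Answer: 5

Derivation:
v1: WRITE a=83  (a history now [(1, 83)])
READ b @v1: history=[] -> no version <= 1 -> NONE
READ e @v1: history=[] -> no version <= 1 -> NONE
READ e @v1: history=[] -> no version <= 1 -> NONE
v2: WRITE a=89  (a history now [(1, 83), (2, 89)])
v3: WRITE b=53  (b history now [(3, 53)])
v4: WRITE d=59  (d history now [(4, 59)])
READ d @v4: history=[(4, 59)] -> pick v4 -> 59
v5: WRITE a=63  (a history now [(1, 83), (2, 89), (5, 63)])
v6: WRITE e=28  (e history now [(6, 28)])
READ c @v3: history=[] -> no version <= 3 -> NONE
v7: WRITE d=23  (d history now [(4, 59), (7, 23)])
v8: WRITE e=3  (e history now [(6, 28), (8, 3)])
READ d @v3: history=[(4, 59), (7, 23)] -> no version <= 3 -> NONE
READ d @v8: history=[(4, 59), (7, 23)] -> pick v7 -> 23
Read results in order: ['NONE', 'NONE', 'NONE', '59', 'NONE', 'NONE', '23']
NONE count = 5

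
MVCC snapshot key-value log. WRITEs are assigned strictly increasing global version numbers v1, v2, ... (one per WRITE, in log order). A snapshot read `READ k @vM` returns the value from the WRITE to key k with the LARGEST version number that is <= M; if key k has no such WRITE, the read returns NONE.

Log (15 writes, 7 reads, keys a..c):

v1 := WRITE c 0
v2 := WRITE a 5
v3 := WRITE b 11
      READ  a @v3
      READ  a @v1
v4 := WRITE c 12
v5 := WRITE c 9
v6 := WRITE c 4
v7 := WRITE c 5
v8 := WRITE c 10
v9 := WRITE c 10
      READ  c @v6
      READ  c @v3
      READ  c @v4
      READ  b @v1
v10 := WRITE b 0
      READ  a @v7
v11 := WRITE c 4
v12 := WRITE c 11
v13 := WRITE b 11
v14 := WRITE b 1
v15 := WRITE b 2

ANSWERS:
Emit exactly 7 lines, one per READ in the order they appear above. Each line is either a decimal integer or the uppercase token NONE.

Answer: 5
NONE
4
0
12
NONE
5

Derivation:
v1: WRITE c=0  (c history now [(1, 0)])
v2: WRITE a=5  (a history now [(2, 5)])
v3: WRITE b=11  (b history now [(3, 11)])
READ a @v3: history=[(2, 5)] -> pick v2 -> 5
READ a @v1: history=[(2, 5)] -> no version <= 1 -> NONE
v4: WRITE c=12  (c history now [(1, 0), (4, 12)])
v5: WRITE c=9  (c history now [(1, 0), (4, 12), (5, 9)])
v6: WRITE c=4  (c history now [(1, 0), (4, 12), (5, 9), (6, 4)])
v7: WRITE c=5  (c history now [(1, 0), (4, 12), (5, 9), (6, 4), (7, 5)])
v8: WRITE c=10  (c history now [(1, 0), (4, 12), (5, 9), (6, 4), (7, 5), (8, 10)])
v9: WRITE c=10  (c history now [(1, 0), (4, 12), (5, 9), (6, 4), (7, 5), (8, 10), (9, 10)])
READ c @v6: history=[(1, 0), (4, 12), (5, 9), (6, 4), (7, 5), (8, 10), (9, 10)] -> pick v6 -> 4
READ c @v3: history=[(1, 0), (4, 12), (5, 9), (6, 4), (7, 5), (8, 10), (9, 10)] -> pick v1 -> 0
READ c @v4: history=[(1, 0), (4, 12), (5, 9), (6, 4), (7, 5), (8, 10), (9, 10)] -> pick v4 -> 12
READ b @v1: history=[(3, 11)] -> no version <= 1 -> NONE
v10: WRITE b=0  (b history now [(3, 11), (10, 0)])
READ a @v7: history=[(2, 5)] -> pick v2 -> 5
v11: WRITE c=4  (c history now [(1, 0), (4, 12), (5, 9), (6, 4), (7, 5), (8, 10), (9, 10), (11, 4)])
v12: WRITE c=11  (c history now [(1, 0), (4, 12), (5, 9), (6, 4), (7, 5), (8, 10), (9, 10), (11, 4), (12, 11)])
v13: WRITE b=11  (b history now [(3, 11), (10, 0), (13, 11)])
v14: WRITE b=1  (b history now [(3, 11), (10, 0), (13, 11), (14, 1)])
v15: WRITE b=2  (b history now [(3, 11), (10, 0), (13, 11), (14, 1), (15, 2)])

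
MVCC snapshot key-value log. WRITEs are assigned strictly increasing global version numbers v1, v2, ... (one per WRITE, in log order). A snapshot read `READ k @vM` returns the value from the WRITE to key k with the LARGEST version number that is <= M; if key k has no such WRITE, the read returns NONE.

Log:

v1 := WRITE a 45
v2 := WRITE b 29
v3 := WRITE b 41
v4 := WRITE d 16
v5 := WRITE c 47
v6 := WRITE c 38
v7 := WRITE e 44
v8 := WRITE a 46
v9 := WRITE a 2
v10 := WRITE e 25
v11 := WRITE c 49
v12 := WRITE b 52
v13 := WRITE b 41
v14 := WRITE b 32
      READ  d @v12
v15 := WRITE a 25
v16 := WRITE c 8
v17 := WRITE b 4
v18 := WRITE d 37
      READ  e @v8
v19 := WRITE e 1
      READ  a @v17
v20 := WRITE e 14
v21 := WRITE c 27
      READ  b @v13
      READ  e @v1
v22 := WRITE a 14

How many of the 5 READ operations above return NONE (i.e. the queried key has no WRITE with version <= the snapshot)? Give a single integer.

v1: WRITE a=45  (a history now [(1, 45)])
v2: WRITE b=29  (b history now [(2, 29)])
v3: WRITE b=41  (b history now [(2, 29), (3, 41)])
v4: WRITE d=16  (d history now [(4, 16)])
v5: WRITE c=47  (c history now [(5, 47)])
v6: WRITE c=38  (c history now [(5, 47), (6, 38)])
v7: WRITE e=44  (e history now [(7, 44)])
v8: WRITE a=46  (a history now [(1, 45), (8, 46)])
v9: WRITE a=2  (a history now [(1, 45), (8, 46), (9, 2)])
v10: WRITE e=25  (e history now [(7, 44), (10, 25)])
v11: WRITE c=49  (c history now [(5, 47), (6, 38), (11, 49)])
v12: WRITE b=52  (b history now [(2, 29), (3, 41), (12, 52)])
v13: WRITE b=41  (b history now [(2, 29), (3, 41), (12, 52), (13, 41)])
v14: WRITE b=32  (b history now [(2, 29), (3, 41), (12, 52), (13, 41), (14, 32)])
READ d @v12: history=[(4, 16)] -> pick v4 -> 16
v15: WRITE a=25  (a history now [(1, 45), (8, 46), (9, 2), (15, 25)])
v16: WRITE c=8  (c history now [(5, 47), (6, 38), (11, 49), (16, 8)])
v17: WRITE b=4  (b history now [(2, 29), (3, 41), (12, 52), (13, 41), (14, 32), (17, 4)])
v18: WRITE d=37  (d history now [(4, 16), (18, 37)])
READ e @v8: history=[(7, 44), (10, 25)] -> pick v7 -> 44
v19: WRITE e=1  (e history now [(7, 44), (10, 25), (19, 1)])
READ a @v17: history=[(1, 45), (8, 46), (9, 2), (15, 25)] -> pick v15 -> 25
v20: WRITE e=14  (e history now [(7, 44), (10, 25), (19, 1), (20, 14)])
v21: WRITE c=27  (c history now [(5, 47), (6, 38), (11, 49), (16, 8), (21, 27)])
READ b @v13: history=[(2, 29), (3, 41), (12, 52), (13, 41), (14, 32), (17, 4)] -> pick v13 -> 41
READ e @v1: history=[(7, 44), (10, 25), (19, 1), (20, 14)] -> no version <= 1 -> NONE
v22: WRITE a=14  (a history now [(1, 45), (8, 46), (9, 2), (15, 25), (22, 14)])
Read results in order: ['16', '44', '25', '41', 'NONE']
NONE count = 1

Answer: 1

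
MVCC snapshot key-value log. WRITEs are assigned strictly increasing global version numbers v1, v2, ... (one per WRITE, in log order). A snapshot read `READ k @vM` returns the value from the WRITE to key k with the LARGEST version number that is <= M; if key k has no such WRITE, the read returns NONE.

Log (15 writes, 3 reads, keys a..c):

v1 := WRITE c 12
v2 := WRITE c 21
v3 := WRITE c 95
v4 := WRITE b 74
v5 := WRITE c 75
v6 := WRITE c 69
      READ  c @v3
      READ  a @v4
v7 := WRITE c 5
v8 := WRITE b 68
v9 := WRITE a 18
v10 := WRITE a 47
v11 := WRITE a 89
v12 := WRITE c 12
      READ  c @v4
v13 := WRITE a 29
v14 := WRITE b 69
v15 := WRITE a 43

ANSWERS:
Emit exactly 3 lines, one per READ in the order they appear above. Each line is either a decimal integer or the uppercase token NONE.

v1: WRITE c=12  (c history now [(1, 12)])
v2: WRITE c=21  (c history now [(1, 12), (2, 21)])
v3: WRITE c=95  (c history now [(1, 12), (2, 21), (3, 95)])
v4: WRITE b=74  (b history now [(4, 74)])
v5: WRITE c=75  (c history now [(1, 12), (2, 21), (3, 95), (5, 75)])
v6: WRITE c=69  (c history now [(1, 12), (2, 21), (3, 95), (5, 75), (6, 69)])
READ c @v3: history=[(1, 12), (2, 21), (3, 95), (5, 75), (6, 69)] -> pick v3 -> 95
READ a @v4: history=[] -> no version <= 4 -> NONE
v7: WRITE c=5  (c history now [(1, 12), (2, 21), (3, 95), (5, 75), (6, 69), (7, 5)])
v8: WRITE b=68  (b history now [(4, 74), (8, 68)])
v9: WRITE a=18  (a history now [(9, 18)])
v10: WRITE a=47  (a history now [(9, 18), (10, 47)])
v11: WRITE a=89  (a history now [(9, 18), (10, 47), (11, 89)])
v12: WRITE c=12  (c history now [(1, 12), (2, 21), (3, 95), (5, 75), (6, 69), (7, 5), (12, 12)])
READ c @v4: history=[(1, 12), (2, 21), (3, 95), (5, 75), (6, 69), (7, 5), (12, 12)] -> pick v3 -> 95
v13: WRITE a=29  (a history now [(9, 18), (10, 47), (11, 89), (13, 29)])
v14: WRITE b=69  (b history now [(4, 74), (8, 68), (14, 69)])
v15: WRITE a=43  (a history now [(9, 18), (10, 47), (11, 89), (13, 29), (15, 43)])

Answer: 95
NONE
95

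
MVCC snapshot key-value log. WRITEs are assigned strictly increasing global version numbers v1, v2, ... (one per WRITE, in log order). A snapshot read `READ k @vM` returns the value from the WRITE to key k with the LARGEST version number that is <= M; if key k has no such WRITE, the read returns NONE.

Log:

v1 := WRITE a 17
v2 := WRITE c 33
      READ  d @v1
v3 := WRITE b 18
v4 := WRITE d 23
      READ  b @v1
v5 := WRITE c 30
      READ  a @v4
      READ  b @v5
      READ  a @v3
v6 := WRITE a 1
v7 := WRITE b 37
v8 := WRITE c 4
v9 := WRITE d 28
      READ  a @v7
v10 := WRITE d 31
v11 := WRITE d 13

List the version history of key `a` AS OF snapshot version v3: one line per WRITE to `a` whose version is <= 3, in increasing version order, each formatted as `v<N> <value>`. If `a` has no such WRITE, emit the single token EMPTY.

Answer: v1 17

Derivation:
Scan writes for key=a with version <= 3:
  v1 WRITE a 17 -> keep
  v2 WRITE c 33 -> skip
  v3 WRITE b 18 -> skip
  v4 WRITE d 23 -> skip
  v5 WRITE c 30 -> skip
  v6 WRITE a 1 -> drop (> snap)
  v7 WRITE b 37 -> skip
  v8 WRITE c 4 -> skip
  v9 WRITE d 28 -> skip
  v10 WRITE d 31 -> skip
  v11 WRITE d 13 -> skip
Collected: [(1, 17)]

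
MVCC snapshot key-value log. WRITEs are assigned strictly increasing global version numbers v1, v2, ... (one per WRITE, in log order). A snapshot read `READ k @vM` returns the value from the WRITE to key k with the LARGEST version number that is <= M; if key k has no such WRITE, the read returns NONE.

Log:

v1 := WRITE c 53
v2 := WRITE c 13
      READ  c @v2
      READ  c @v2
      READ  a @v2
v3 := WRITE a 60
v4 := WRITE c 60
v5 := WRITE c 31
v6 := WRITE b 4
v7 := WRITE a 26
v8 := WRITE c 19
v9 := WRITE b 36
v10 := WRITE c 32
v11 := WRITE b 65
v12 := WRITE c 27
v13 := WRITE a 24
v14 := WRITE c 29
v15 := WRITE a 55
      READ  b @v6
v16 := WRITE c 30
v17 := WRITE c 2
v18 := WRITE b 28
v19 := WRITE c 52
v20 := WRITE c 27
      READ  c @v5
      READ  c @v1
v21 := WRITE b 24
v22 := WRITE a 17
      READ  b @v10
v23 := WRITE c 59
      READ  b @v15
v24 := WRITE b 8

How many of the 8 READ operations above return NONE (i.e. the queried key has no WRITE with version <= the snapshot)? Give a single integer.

Answer: 1

Derivation:
v1: WRITE c=53  (c history now [(1, 53)])
v2: WRITE c=13  (c history now [(1, 53), (2, 13)])
READ c @v2: history=[(1, 53), (2, 13)] -> pick v2 -> 13
READ c @v2: history=[(1, 53), (2, 13)] -> pick v2 -> 13
READ a @v2: history=[] -> no version <= 2 -> NONE
v3: WRITE a=60  (a history now [(3, 60)])
v4: WRITE c=60  (c history now [(1, 53), (2, 13), (4, 60)])
v5: WRITE c=31  (c history now [(1, 53), (2, 13), (4, 60), (5, 31)])
v6: WRITE b=4  (b history now [(6, 4)])
v7: WRITE a=26  (a history now [(3, 60), (7, 26)])
v8: WRITE c=19  (c history now [(1, 53), (2, 13), (4, 60), (5, 31), (8, 19)])
v9: WRITE b=36  (b history now [(6, 4), (9, 36)])
v10: WRITE c=32  (c history now [(1, 53), (2, 13), (4, 60), (5, 31), (8, 19), (10, 32)])
v11: WRITE b=65  (b history now [(6, 4), (9, 36), (11, 65)])
v12: WRITE c=27  (c history now [(1, 53), (2, 13), (4, 60), (5, 31), (8, 19), (10, 32), (12, 27)])
v13: WRITE a=24  (a history now [(3, 60), (7, 26), (13, 24)])
v14: WRITE c=29  (c history now [(1, 53), (2, 13), (4, 60), (5, 31), (8, 19), (10, 32), (12, 27), (14, 29)])
v15: WRITE a=55  (a history now [(3, 60), (7, 26), (13, 24), (15, 55)])
READ b @v6: history=[(6, 4), (9, 36), (11, 65)] -> pick v6 -> 4
v16: WRITE c=30  (c history now [(1, 53), (2, 13), (4, 60), (5, 31), (8, 19), (10, 32), (12, 27), (14, 29), (16, 30)])
v17: WRITE c=2  (c history now [(1, 53), (2, 13), (4, 60), (5, 31), (8, 19), (10, 32), (12, 27), (14, 29), (16, 30), (17, 2)])
v18: WRITE b=28  (b history now [(6, 4), (9, 36), (11, 65), (18, 28)])
v19: WRITE c=52  (c history now [(1, 53), (2, 13), (4, 60), (5, 31), (8, 19), (10, 32), (12, 27), (14, 29), (16, 30), (17, 2), (19, 52)])
v20: WRITE c=27  (c history now [(1, 53), (2, 13), (4, 60), (5, 31), (8, 19), (10, 32), (12, 27), (14, 29), (16, 30), (17, 2), (19, 52), (20, 27)])
READ c @v5: history=[(1, 53), (2, 13), (4, 60), (5, 31), (8, 19), (10, 32), (12, 27), (14, 29), (16, 30), (17, 2), (19, 52), (20, 27)] -> pick v5 -> 31
READ c @v1: history=[(1, 53), (2, 13), (4, 60), (5, 31), (8, 19), (10, 32), (12, 27), (14, 29), (16, 30), (17, 2), (19, 52), (20, 27)] -> pick v1 -> 53
v21: WRITE b=24  (b history now [(6, 4), (9, 36), (11, 65), (18, 28), (21, 24)])
v22: WRITE a=17  (a history now [(3, 60), (7, 26), (13, 24), (15, 55), (22, 17)])
READ b @v10: history=[(6, 4), (9, 36), (11, 65), (18, 28), (21, 24)] -> pick v9 -> 36
v23: WRITE c=59  (c history now [(1, 53), (2, 13), (4, 60), (5, 31), (8, 19), (10, 32), (12, 27), (14, 29), (16, 30), (17, 2), (19, 52), (20, 27), (23, 59)])
READ b @v15: history=[(6, 4), (9, 36), (11, 65), (18, 28), (21, 24)] -> pick v11 -> 65
v24: WRITE b=8  (b history now [(6, 4), (9, 36), (11, 65), (18, 28), (21, 24), (24, 8)])
Read results in order: ['13', '13', 'NONE', '4', '31', '53', '36', '65']
NONE count = 1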